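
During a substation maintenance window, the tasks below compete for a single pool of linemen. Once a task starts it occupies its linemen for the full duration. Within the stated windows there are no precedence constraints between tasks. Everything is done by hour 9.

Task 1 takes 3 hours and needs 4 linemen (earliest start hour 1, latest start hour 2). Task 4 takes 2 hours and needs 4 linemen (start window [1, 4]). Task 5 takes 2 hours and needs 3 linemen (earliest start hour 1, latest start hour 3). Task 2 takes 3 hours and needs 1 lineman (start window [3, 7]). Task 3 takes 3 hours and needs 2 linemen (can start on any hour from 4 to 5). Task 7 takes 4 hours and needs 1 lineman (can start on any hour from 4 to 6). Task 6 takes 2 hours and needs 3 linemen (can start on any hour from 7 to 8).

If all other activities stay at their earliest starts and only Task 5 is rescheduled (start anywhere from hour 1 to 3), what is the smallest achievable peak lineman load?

Task 5@1: h1:11  h2:11  h3:5  h4:4  h5:4  h6:3  h7:4  h8:3  h9:0 → peak 11
Task 5@2: h1:8  h2:11  h3:8  h4:4  h5:4  h6:3  h7:4  h8:3  h9:0 → peak 11
Task 5@3: h1:8  h2:8  h3:8  h4:7  h5:4  h6:3  h7:4  h8:3  h9:0 → peak 8
Best is Task 5@3, peak 8.

8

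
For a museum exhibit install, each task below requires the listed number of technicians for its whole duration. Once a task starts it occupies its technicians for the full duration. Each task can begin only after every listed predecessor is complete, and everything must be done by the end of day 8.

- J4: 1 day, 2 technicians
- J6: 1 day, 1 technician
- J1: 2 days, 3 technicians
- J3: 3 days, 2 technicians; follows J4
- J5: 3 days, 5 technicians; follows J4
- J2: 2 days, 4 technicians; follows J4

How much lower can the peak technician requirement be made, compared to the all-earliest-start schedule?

8

Early-start peak: d1:6  d2:14  d3:11  d4:7  d5:0  d6:0  d7:0  d8:0 ⇒ 14.
Leveled (J4@1, J6@1, J1@1, J3@2, J5@5, J2@3): d1:6  d2:5  d3:6  d4:6  d5:5  d6:5  d7:5  d8:0 ⇒ 6.
Reduction 14 − 6 = 8.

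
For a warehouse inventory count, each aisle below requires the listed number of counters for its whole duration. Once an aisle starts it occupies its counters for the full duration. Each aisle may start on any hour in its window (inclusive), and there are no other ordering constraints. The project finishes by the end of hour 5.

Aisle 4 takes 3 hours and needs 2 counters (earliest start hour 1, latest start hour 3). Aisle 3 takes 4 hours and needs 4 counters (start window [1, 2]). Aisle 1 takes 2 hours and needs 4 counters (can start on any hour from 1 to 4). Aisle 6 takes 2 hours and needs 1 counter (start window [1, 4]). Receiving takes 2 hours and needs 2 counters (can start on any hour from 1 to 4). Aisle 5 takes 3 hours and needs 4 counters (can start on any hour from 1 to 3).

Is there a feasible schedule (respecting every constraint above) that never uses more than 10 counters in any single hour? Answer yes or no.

no

The minimum achievable peak is 11; 10 < 11, so no feasible schedule stays within the cap.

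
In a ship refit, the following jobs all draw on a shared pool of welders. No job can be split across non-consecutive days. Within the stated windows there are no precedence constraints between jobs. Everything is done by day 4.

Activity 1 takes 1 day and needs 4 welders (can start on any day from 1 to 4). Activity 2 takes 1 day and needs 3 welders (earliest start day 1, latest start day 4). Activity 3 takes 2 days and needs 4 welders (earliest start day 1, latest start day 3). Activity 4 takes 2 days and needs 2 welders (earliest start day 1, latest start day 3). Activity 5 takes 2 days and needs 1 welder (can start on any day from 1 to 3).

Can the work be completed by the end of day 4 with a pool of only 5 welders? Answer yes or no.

Total welder-days = 21; over 4 days the average is 21/4 > 5, so some day must exceed 5.

no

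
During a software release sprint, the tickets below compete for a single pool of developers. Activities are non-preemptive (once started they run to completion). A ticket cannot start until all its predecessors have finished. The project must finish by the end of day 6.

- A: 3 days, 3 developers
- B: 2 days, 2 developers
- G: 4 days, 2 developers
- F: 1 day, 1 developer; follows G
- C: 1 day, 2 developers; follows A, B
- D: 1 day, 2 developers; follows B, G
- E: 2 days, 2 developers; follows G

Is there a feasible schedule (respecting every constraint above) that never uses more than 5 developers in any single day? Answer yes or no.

no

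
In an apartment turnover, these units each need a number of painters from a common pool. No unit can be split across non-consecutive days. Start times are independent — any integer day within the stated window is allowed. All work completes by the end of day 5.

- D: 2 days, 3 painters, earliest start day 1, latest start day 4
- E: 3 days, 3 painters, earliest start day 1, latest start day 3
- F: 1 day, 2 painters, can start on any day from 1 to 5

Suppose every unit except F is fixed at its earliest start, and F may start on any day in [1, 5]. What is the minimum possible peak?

F@1: d1:8  d2:6  d3:3  d4:0  d5:0 → peak 8
F@2: d1:6  d2:8  d3:3  d4:0  d5:0 → peak 8
F@3: d1:6  d2:6  d3:5  d4:0  d5:0 → peak 6
F@4: d1:6  d2:6  d3:3  d4:2  d5:0 → peak 6
F@5: d1:6  d2:6  d3:3  d4:0  d5:2 → peak 6
Best is F@3, peak 6.

6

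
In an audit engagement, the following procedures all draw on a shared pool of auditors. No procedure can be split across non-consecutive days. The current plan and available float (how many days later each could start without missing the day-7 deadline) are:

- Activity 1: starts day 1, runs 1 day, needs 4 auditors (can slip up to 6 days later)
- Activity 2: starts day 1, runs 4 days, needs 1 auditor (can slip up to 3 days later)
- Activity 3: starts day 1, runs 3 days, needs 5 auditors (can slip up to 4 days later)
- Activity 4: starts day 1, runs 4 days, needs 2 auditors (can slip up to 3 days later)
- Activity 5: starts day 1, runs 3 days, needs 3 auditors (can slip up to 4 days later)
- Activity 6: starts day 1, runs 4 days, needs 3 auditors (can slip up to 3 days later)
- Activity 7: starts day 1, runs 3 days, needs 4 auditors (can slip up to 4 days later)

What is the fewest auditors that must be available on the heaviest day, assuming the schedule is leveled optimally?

10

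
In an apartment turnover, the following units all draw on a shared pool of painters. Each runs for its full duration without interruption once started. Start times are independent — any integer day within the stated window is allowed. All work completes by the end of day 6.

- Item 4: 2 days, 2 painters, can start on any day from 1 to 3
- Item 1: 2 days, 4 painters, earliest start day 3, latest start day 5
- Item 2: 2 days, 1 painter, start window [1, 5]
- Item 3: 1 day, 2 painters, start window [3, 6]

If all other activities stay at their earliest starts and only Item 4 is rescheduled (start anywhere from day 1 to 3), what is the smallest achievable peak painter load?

6

Item 4@1: d1:3  d2:3  d3:6  d4:4  d5:0  d6:0 → peak 6
Item 4@2: d1:1  d2:3  d3:8  d4:4  d5:0  d6:0 → peak 8
Item 4@3: d1:1  d2:1  d3:8  d4:6  d5:0  d6:0 → peak 8
Best is Item 4@1, peak 6.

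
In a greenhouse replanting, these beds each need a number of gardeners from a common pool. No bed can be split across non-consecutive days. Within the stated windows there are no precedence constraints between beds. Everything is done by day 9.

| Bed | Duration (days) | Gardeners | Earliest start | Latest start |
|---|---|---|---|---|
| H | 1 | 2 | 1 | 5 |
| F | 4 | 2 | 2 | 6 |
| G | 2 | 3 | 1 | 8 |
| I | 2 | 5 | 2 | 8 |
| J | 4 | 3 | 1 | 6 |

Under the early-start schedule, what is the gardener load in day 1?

At early start, day 1 has: H, G, J.
Demand: 2 + 3 + 3 = 8.

8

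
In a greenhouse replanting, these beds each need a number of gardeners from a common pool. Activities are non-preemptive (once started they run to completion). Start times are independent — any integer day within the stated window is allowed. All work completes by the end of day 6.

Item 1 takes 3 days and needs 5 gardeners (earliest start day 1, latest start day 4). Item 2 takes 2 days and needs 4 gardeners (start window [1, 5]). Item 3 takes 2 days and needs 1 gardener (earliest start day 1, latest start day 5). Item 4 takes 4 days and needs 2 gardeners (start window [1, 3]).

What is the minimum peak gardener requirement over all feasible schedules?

7

Early-start (Item 1@1, Item 2@1, Item 3@1, Item 4@1) gives peak 12: d1:12  d2:12  d3:7  d4:2  d5:0  d6:0.
Shift Item 2→4, Item 4→3.
Schedule Item 1@1, Item 2@4, Item 3@1, Item 4@3: d1:6  d2:6  d3:7  d4:6  d5:6  d6:2 — peak 7.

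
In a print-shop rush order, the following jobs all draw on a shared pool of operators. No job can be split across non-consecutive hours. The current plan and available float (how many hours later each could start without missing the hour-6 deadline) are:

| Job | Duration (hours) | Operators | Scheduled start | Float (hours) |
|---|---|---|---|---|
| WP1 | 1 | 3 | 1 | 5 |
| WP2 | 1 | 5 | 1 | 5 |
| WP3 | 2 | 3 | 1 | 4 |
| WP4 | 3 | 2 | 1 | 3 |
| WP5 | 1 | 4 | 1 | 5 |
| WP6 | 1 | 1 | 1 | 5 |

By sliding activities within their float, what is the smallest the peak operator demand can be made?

Early-start (WP1@1, WP2@1, WP3@1, WP4@1, WP5@1, WP6@1) gives peak 18: h1:18  h2:5  h3:2  h4:0  h5:0  h6:0.
Shift WP2→2, WP3→3, WP4→3, WP5→6.
Schedule WP1@1, WP2@2, WP3@3, WP4@3, WP5@6, WP6@1: h1:4  h2:5  h3:5  h4:5  h5:2  h6:4 — peak 5.
Total operator-hours = 25 over 6 hours ⇒ peak ≥ ⌈25/6⌉ = 5, so 5 is optimal.

5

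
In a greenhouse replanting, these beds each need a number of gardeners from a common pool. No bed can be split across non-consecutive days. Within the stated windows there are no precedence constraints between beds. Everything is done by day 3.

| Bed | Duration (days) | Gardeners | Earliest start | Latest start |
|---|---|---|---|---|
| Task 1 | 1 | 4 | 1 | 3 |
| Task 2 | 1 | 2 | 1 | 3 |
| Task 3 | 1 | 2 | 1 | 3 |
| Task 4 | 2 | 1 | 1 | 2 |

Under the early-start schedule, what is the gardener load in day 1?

At early start, day 1 has: Task 1, Task 2, Task 3, Task 4.
Demand: 4 + 2 + 2 + 1 = 9.

9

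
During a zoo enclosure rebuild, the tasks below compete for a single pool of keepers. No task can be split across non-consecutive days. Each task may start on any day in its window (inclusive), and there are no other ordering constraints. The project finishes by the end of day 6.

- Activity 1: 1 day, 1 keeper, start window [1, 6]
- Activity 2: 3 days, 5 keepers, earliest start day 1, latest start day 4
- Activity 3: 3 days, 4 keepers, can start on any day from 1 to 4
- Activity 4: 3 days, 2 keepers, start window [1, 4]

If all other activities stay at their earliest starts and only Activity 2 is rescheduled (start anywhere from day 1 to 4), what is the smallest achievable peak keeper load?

Activity 2@1: d1:12  d2:11  d3:11  d4:0  d5:0  d6:0 → peak 12
Activity 2@2: d1:7  d2:11  d3:11  d4:5  d5:0  d6:0 → peak 11
Activity 2@3: d1:7  d2:6  d3:11  d4:5  d5:5  d6:0 → peak 11
Activity 2@4: d1:7  d2:6  d3:6  d4:5  d5:5  d6:5 → peak 7
Best is Activity 2@4, peak 7.

7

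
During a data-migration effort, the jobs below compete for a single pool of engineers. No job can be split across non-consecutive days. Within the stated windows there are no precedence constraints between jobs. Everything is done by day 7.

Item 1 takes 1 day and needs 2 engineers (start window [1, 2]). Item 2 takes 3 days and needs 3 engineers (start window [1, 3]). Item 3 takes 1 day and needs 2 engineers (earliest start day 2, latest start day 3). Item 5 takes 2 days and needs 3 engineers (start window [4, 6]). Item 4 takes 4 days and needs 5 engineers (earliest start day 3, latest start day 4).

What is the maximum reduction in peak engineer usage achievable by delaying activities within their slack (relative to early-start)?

Early-start peak: d1:5  d2:5  d3:8  d4:8  d5:8  d6:5  d7:0 ⇒ 8.
Leveled (Item 1@1, Item 2@1, Item 3@2, Item 5@4, Item 4@3): d1:5  d2:5  d3:8  d4:8  d5:8  d6:5  d7:0 ⇒ 8.
Reduction 8 − 8 = 0.

0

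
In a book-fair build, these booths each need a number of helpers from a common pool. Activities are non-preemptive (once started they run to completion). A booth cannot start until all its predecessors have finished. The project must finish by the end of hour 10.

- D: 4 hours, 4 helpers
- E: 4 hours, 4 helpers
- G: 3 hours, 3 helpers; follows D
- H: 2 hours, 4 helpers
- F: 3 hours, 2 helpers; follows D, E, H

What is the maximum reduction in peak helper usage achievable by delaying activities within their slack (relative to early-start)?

Early-start peak: h1:12  h2:12  h3:8  h4:8  h5:5  h6:5  h7:5  h8:0  h9:0  h10:0 ⇒ 12.
Leveled (D@1, E@1, G@5, H@5, F@7): h1:8  h2:8  h3:8  h4:8  h5:7  h6:7  h7:5  h8:2  h9:2  h10:0 ⇒ 8.
Reduction 12 − 8 = 4.

4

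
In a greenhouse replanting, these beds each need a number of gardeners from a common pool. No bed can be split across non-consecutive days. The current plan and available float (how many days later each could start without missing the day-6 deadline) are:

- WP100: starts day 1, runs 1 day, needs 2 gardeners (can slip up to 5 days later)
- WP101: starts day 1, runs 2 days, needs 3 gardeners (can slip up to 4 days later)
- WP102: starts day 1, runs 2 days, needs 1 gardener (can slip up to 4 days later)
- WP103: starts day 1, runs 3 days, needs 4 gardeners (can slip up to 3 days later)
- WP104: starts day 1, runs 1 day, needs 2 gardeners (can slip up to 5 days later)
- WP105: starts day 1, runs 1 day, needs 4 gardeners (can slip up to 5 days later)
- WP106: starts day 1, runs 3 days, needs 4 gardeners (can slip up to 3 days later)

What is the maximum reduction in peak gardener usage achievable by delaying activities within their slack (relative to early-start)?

12

Early-start peak: d1:20  d2:12  d3:8  d4:0  d5:0  d6:0 ⇒ 20.
Leveled (WP100@1, WP101@1, WP102@1, WP103@2, WP104@1, WP105@3, WP106@4): d1:8  d2:8  d3:8  d4:8  d5:4  d6:4 ⇒ 8.
Reduction 20 − 8 = 12.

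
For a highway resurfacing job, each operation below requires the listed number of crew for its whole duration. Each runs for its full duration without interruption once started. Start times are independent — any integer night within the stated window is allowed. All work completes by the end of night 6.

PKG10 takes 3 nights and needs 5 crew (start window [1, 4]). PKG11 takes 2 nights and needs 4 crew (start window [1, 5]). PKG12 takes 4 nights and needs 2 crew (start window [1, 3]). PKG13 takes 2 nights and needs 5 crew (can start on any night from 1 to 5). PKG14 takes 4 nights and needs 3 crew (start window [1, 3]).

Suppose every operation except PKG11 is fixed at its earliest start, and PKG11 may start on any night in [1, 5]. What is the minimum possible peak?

PKG11@1: n1:19  n2:19  n3:10  n4:5  n5:0  n6:0 → peak 19
PKG11@2: n1:15  n2:19  n3:14  n4:5  n5:0  n6:0 → peak 19
PKG11@3: n1:15  n2:15  n3:14  n4:9  n5:0  n6:0 → peak 15
PKG11@4: n1:15  n2:15  n3:10  n4:9  n5:4  n6:0 → peak 15
PKG11@5: n1:15  n2:15  n3:10  n4:5  n5:4  n6:4 → peak 15
Best is PKG11@3, peak 15.

15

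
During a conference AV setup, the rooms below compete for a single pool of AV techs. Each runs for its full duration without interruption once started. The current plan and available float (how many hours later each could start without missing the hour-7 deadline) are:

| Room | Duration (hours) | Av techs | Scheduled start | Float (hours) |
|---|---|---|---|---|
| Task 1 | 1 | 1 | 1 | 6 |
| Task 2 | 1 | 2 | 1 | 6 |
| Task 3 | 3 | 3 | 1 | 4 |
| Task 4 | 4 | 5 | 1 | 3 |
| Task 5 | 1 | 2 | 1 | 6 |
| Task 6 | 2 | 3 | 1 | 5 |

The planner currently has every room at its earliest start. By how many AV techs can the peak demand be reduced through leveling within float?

Early-start peak: h1:16  h2:11  h3:8  h4:5  h5:0  h6:0  h7:0 ⇒ 16.
Leveled (Task 1@1, Task 2@1, Task 3@1, Task 4@4, Task 5@4, Task 6@2): h1:6  h2:6  h3:6  h4:7  h5:5  h6:5  h7:5 ⇒ 7.
Reduction 16 − 7 = 9.

9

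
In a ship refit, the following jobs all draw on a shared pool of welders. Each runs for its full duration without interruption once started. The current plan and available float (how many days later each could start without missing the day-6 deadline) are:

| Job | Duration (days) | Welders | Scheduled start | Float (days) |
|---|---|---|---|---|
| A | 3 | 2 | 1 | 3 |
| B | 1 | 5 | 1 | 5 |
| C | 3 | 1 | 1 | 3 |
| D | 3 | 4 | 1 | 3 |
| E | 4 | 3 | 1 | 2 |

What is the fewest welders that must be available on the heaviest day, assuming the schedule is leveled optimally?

Early-start (A@1, B@1, C@1, D@1, E@1) gives peak 15: d1:15  d2:10  d3:10  d4:3  d5:0  d6:0.
Shift D→4, E→2.
Schedule A@1, B@1, C@1, D@4, E@2: d1:8  d2:6  d3:6  d4:7  d5:7  d6:4 — peak 8.

8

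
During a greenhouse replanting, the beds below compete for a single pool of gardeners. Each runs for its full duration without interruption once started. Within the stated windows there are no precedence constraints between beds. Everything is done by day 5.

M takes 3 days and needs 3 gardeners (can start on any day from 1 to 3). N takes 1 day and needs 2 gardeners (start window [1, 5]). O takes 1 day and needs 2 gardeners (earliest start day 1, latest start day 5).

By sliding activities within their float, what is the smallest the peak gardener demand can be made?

3

Early-start (M@1, N@1, O@1) gives peak 7: d1:7  d2:3  d3:3  d4:0  d5:0.
Shift N→4, O→5.
Schedule M@1, N@4, O@5: d1:3  d2:3  d3:3  d4:2  d5:2 — peak 3.
Total gardener-days = 13 over 5 days ⇒ peak ≥ ⌈13/5⌉ = 3, so 3 is optimal.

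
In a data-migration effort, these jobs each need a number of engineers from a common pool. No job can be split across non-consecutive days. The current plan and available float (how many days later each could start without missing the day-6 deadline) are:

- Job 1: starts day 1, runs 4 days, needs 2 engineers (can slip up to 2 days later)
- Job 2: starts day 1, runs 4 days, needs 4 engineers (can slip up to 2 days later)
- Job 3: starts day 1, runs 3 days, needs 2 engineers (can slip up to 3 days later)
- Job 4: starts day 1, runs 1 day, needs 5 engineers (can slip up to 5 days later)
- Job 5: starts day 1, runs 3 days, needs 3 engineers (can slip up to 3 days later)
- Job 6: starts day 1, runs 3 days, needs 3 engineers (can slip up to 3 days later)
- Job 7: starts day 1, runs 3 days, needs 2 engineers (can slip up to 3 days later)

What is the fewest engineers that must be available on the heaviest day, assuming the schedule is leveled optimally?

Early-start (Job 1@1, Job 2@1, Job 3@1, Job 4@1, Job 5@1, Job 6@1, Job 7@1) gives peak 21: d1:21  d2:16  d3:16  d4:6  d5:0  d6:0.
Shift Job 4→5, Job 6→4, Job 7→4.
Schedule Job 1@1, Job 2@1, Job 3@1, Job 4@5, Job 5@1, Job 6@4, Job 7@4: d1:11  d2:11  d3:11  d4:11  d5:10  d6:5 — peak 11.

11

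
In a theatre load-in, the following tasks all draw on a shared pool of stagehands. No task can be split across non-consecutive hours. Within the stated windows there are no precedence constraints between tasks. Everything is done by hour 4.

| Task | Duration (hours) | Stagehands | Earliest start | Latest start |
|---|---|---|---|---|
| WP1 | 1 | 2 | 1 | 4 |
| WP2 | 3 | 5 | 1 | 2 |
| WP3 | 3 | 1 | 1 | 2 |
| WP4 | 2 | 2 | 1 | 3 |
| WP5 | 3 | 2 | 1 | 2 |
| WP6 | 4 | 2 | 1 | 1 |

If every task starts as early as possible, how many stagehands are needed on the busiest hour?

14

Early-start schedule: WP1@1, WP2@1, WP3@1, WP4@1, WP5@1, WP6@1.
Load per hour: hour 1: 14, hour 2: 12, hour 3: 10, hour 4: 2.
Peak is 14.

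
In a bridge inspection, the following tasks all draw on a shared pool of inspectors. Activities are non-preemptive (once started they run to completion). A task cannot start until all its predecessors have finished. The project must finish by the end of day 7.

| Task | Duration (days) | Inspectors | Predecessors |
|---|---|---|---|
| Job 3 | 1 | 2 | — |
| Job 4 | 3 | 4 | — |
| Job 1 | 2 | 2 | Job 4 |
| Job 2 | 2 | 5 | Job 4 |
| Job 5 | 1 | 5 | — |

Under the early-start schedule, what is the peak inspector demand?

11

Early-start schedule: Job 3@1, Job 4@1, Job 1@4, Job 2@4, Job 5@1.
Load per day: day 1: 11, day 2: 4, day 3: 4, day 4: 7, day 5: 7, day 6: 0, day 7: 0.
Peak is 11.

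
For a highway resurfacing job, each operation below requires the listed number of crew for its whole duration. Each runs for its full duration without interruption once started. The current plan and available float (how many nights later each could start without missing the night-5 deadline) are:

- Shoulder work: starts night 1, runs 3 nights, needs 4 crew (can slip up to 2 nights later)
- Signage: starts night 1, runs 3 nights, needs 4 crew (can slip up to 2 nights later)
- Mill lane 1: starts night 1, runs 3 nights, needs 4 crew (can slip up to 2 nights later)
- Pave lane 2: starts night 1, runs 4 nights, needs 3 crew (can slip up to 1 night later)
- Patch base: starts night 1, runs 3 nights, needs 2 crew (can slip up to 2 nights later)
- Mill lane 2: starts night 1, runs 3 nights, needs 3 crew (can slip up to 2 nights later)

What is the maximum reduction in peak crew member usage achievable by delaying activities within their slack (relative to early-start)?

0

Early-start peak: n1:20  n2:20  n3:20  n4:3  n5:0 ⇒ 20.
Leveled (Shoulder work@1, Signage@1, Mill lane 1@1, Pave lane 2@1, Patch base@1, Mill lane 2@1): n1:20  n2:20  n3:20  n4:3  n5:0 ⇒ 20.
Reduction 20 − 20 = 0.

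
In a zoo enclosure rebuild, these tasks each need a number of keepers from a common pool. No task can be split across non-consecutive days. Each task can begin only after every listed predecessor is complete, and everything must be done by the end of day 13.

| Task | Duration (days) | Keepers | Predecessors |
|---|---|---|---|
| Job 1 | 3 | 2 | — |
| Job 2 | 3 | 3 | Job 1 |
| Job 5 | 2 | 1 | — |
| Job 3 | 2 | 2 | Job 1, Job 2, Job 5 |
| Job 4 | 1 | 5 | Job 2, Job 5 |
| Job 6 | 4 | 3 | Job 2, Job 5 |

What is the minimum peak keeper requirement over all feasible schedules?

Early-start (Job 1@1, Job 2@4, Job 5@1, Job 3@7, Job 4@7, Job 6@7) gives peak 10: d1:3  d2:3  d3:2  d4:3  d5:3  d6:3  d7:10  d8:5  d9:3  d10:3  d11:0  d12:0  d13:0.
Shift Job 4→9, Job 6→10.
Schedule Job 1@1, Job 2@4, Job 5@1, Job 3@7, Job 4@9, Job 6@10: d1:3  d2:3  d3:2  d4:3  d5:3  d6:3  d7:2  d8:2  d9:5  d10:3  d11:3  d12:3  d13:3 — peak 5.

5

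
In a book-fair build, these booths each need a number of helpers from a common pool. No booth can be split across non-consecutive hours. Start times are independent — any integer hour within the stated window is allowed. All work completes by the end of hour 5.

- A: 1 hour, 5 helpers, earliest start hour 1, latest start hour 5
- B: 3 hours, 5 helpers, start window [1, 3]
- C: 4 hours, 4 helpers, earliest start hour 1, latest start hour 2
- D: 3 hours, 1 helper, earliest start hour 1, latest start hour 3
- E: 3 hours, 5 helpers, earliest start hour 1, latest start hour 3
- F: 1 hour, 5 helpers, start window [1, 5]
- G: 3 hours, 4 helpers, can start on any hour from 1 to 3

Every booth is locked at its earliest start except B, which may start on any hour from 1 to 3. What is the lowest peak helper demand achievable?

24

B@1: h1:29  h2:19  h3:19  h4:4  h5:0 → peak 29
B@2: h1:24  h2:19  h3:19  h4:9  h5:0 → peak 24
B@3: h1:24  h2:14  h3:19  h4:9  h5:5 → peak 24
Best is B@2, peak 24.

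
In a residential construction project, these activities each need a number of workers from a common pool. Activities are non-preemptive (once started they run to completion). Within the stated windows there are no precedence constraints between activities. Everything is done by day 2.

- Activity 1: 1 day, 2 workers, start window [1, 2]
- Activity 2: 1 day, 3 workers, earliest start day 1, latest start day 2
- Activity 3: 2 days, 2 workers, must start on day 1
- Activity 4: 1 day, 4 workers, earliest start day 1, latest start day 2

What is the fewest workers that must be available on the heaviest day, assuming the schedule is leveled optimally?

Early-start (Activity 1@1, Activity 2@1, Activity 3@1, Activity 4@1) gives peak 11: d1:11  d2:2.
Shift Activity 4→2.
Schedule Activity 1@1, Activity 2@1, Activity 3@1, Activity 4@2: d1:7  d2:6 — peak 7.
Total worker-days = 13 over 2 days ⇒ peak ≥ ⌈13/2⌉ = 7, so 7 is optimal.

7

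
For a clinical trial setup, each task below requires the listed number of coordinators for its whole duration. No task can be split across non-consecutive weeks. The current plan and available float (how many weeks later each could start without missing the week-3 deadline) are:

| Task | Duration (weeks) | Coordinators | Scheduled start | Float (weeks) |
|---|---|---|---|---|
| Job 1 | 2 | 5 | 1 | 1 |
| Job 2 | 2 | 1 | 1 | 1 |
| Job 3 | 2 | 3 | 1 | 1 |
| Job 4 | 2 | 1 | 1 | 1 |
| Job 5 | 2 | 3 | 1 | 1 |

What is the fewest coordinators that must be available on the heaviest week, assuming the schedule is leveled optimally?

13

Schedule Job 1@1, Job 2@1, Job 3@1, Job 4@1, Job 5@1: w1:13  w2:13  w3:0 — peak 13.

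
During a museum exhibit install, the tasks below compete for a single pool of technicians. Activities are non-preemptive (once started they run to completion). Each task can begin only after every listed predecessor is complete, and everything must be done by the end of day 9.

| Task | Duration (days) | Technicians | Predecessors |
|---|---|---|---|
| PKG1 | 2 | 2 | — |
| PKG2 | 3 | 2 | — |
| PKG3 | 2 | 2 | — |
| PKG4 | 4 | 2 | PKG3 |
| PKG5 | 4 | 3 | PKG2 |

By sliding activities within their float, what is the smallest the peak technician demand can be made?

5

Early-start (PKG1@1, PKG2@1, PKG3@1, PKG4@3, PKG5@4) gives peak 6: d1:6  d2:6  d3:4  d4:5  d5:5  d6:5  d7:3  d8:0  d9:0.
Shift PKG3→3, PKG4→5.
Schedule PKG1@1, PKG2@1, PKG3@3, PKG4@5, PKG5@4: d1:4  d2:4  d3:4  d4:5  d5:5  d6:5  d7:5  d8:2  d9:0 — peak 5.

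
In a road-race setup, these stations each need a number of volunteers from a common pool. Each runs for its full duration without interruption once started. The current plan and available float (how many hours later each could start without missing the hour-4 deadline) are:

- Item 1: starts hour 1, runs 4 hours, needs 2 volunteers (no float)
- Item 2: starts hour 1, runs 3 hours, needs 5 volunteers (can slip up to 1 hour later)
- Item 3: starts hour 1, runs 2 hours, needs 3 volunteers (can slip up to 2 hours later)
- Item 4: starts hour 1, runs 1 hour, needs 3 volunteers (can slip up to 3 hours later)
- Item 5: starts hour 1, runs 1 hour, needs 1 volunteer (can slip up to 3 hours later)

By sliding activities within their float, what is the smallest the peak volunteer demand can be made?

Early-start (Item 1@1, Item 2@1, Item 3@1, Item 4@1, Item 5@1) gives peak 14: h1:14  h2:10  h3:7  h4:2.
Shift Item 4→3, Item 5→4.
Schedule Item 1@1, Item 2@1, Item 3@1, Item 4@3, Item 5@4: h1:10  h2:10  h3:10  h4:3 — peak 10.

10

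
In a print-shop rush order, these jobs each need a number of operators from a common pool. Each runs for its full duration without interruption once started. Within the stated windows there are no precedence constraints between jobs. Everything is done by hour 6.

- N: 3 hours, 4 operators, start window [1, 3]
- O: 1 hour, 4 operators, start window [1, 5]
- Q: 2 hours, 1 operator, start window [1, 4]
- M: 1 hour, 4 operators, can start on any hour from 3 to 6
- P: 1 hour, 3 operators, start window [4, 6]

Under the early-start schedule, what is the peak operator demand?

Early-start schedule: N@1, O@1, Q@1, M@3, P@4.
Load per hour: hour 1: 9, hour 2: 5, hour 3: 8, hour 4: 3, hour 5: 0, hour 6: 0.
Peak is 9.

9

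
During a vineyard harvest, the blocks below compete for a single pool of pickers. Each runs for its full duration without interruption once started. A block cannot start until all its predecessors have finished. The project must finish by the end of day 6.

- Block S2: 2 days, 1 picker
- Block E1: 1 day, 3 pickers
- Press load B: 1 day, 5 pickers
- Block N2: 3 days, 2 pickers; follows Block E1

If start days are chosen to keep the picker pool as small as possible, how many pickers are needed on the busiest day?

5

Early-start (Block S2@1, Block E1@1, Press load B@1, Block N2@2) gives peak 9: d1:9  d2:3  d3:2  d4:2  d5:0  d6:0.
Shift Press load B→3, Block N2→4.
Schedule Block S2@1, Block E1@1, Press load B@3, Block N2@4: d1:4  d2:1  d3:5  d4:2  d5:2  d6:2 — peak 5.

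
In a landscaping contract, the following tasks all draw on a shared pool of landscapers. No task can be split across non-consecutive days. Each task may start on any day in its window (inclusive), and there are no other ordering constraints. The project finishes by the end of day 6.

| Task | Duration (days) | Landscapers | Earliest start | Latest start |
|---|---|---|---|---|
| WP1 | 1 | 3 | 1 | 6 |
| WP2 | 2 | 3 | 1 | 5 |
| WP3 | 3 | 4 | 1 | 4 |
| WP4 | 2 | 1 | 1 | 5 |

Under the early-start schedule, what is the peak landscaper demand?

11

Early-start schedule: WP1@1, WP2@1, WP3@1, WP4@1.
Load per day: day 1: 11, day 2: 8, day 3: 4, day 4: 0, day 5: 0, day 6: 0.
Peak is 11.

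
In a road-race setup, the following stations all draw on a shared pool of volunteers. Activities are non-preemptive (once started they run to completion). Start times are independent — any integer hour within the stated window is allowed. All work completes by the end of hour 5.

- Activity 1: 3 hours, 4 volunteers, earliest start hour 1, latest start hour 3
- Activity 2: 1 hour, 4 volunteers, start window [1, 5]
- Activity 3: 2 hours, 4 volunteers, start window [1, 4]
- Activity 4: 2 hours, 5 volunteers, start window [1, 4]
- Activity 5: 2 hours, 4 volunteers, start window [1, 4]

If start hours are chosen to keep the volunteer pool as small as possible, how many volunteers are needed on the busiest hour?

Early-start (Activity 1@1, Activity 2@1, Activity 3@1, Activity 4@1, Activity 5@1) gives peak 21: h1:21  h2:17  h3:4  h4:0  h5:0.
Shift Activity 3→2, Activity 4→4, Activity 5→4.
Schedule Activity 1@1, Activity 2@1, Activity 3@2, Activity 4@4, Activity 5@4: h1:8  h2:8  h3:8  h4:9  h5:9 — peak 9.
Total volunteer-hours = 42 over 5 hours ⇒ peak ≥ ⌈42/5⌉ = 9, so 9 is optimal.

9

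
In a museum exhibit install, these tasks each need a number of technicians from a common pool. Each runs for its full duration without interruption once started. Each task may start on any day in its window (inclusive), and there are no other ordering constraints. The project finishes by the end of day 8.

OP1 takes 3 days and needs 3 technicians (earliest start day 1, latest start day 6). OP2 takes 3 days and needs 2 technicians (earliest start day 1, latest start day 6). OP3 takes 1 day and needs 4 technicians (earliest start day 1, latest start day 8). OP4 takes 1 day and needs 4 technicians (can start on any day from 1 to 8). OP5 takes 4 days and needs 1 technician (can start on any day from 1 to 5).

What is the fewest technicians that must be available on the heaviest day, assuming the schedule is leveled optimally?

4

Early-start (OP1@1, OP2@1, OP3@1, OP4@1, OP5@1) gives peak 14: d1:14  d2:6  d3:6  d4:1  d5:0  d6:0  d7:0  d8:0.
Shift OP2→4, OP3→7, OP4→8.
Schedule OP1@1, OP2@4, OP3@7, OP4@8, OP5@1: d1:4  d2:4  d3:4  d4:3  d5:2  d6:2  d7:4  d8:4 — peak 4.
Total technician-days = 27 over 8 days ⇒ peak ≥ ⌈27/8⌉ = 4, so 4 is optimal.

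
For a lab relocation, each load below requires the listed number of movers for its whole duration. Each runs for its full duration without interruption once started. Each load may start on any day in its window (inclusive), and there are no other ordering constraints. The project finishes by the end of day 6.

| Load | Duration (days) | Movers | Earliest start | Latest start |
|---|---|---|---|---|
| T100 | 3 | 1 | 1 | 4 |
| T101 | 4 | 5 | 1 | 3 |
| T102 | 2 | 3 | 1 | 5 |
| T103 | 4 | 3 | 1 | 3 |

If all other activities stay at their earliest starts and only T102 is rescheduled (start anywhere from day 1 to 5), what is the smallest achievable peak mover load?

T102@1: d1:12  d2:12  d3:9  d4:8  d5:0  d6:0 → peak 12
T102@2: d1:9  d2:12  d3:12  d4:8  d5:0  d6:0 → peak 12
T102@3: d1:9  d2:9  d3:12  d4:11  d5:0  d6:0 → peak 12
T102@4: d1:9  d2:9  d3:9  d4:11  d5:3  d6:0 → peak 11
T102@5: d1:9  d2:9  d3:9  d4:8  d5:3  d6:3 → peak 9
Best is T102@5, peak 9.

9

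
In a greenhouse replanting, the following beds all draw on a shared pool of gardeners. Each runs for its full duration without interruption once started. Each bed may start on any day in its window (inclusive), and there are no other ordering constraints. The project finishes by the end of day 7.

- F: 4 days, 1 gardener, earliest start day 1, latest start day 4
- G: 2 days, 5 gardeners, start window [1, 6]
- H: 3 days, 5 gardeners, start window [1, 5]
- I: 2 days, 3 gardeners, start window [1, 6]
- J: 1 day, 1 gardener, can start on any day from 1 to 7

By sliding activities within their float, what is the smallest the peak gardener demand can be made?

6

Early-start (F@1, G@1, H@1, I@1, J@1) gives peak 15: d1:15  d2:14  d3:6  d4:1  d5:0  d6:0  d7:0.
Shift H→3, I→6, J→5.
Schedule F@1, G@1, H@3, I@6, J@5: d1:6  d2:6  d3:6  d4:6  d5:6  d6:3  d7:3 — peak 6.
Total gardener-days = 36 over 7 days ⇒ peak ≥ ⌈36/7⌉ = 6, so 6 is optimal.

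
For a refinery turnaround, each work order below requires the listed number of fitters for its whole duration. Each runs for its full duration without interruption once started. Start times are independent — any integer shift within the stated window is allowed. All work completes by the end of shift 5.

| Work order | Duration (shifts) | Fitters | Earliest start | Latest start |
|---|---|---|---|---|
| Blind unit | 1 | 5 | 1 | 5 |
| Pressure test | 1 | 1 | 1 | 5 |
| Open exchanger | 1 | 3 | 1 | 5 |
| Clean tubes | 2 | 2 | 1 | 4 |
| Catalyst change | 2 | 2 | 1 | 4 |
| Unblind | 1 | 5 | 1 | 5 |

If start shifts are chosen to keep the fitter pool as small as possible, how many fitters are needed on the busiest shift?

5

Early-start (Blind unit@1, Pressure test@1, Open exchanger@1, Clean tubes@1, Catalyst change@1, Unblind@1) gives peak 18: s1:18  s2:4  s3:0  s4:0  s5:0.
Shift Pressure test→2, Open exchanger→2, Clean tubes→3, Catalyst change→3, Unblind→5.
Schedule Blind unit@1, Pressure test@2, Open exchanger@2, Clean tubes@3, Catalyst change@3, Unblind@5: s1:5  s2:4  s3:4  s4:4  s5:5 — peak 5.
Total fitter-shifts = 22 over 5 shifts ⇒ peak ≥ ⌈22/5⌉ = 5, so 5 is optimal.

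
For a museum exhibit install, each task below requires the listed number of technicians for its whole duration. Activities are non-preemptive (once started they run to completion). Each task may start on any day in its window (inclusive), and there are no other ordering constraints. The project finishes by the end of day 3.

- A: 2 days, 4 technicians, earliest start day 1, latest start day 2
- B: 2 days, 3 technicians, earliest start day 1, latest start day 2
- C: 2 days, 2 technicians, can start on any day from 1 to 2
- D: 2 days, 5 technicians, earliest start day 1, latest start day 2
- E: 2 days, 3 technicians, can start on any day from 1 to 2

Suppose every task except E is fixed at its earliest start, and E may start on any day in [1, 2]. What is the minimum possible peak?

17

E@1: d1:17  d2:17  d3:0 → peak 17
E@2: d1:14  d2:17  d3:3 → peak 17
Best is E@1, peak 17.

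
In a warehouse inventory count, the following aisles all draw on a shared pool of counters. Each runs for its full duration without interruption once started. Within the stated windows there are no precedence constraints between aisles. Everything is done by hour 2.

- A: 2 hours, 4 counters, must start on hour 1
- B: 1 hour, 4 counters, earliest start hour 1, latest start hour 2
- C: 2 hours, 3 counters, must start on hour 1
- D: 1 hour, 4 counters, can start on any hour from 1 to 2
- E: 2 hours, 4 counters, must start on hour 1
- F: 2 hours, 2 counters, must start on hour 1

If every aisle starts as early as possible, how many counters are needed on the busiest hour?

Early-start schedule: A@1, B@1, C@1, D@1, E@1, F@1.
Load per hour: hour 1: 21, hour 2: 13.
Peak is 21.

21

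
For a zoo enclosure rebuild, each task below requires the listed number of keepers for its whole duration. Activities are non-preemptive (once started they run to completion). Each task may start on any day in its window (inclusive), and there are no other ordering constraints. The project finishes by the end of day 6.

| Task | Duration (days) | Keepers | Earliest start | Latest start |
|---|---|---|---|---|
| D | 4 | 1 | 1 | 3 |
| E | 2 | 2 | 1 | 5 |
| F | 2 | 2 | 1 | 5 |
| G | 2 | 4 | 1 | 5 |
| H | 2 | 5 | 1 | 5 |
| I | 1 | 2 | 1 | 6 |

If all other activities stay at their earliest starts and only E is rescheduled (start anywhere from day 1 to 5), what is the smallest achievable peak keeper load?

E@1: d1:16  d2:14  d3:1  d4:1  d5:0  d6:0 → peak 16
E@2: d1:14  d2:14  d3:3  d4:1  d5:0  d6:0 → peak 14
E@3: d1:14  d2:12  d3:3  d4:3  d5:0  d6:0 → peak 14
E@4: d1:14  d2:12  d3:1  d4:3  d5:2  d6:0 → peak 14
E@5: d1:14  d2:12  d3:1  d4:1  d5:2  d6:2 → peak 14
Best is E@2, peak 14.

14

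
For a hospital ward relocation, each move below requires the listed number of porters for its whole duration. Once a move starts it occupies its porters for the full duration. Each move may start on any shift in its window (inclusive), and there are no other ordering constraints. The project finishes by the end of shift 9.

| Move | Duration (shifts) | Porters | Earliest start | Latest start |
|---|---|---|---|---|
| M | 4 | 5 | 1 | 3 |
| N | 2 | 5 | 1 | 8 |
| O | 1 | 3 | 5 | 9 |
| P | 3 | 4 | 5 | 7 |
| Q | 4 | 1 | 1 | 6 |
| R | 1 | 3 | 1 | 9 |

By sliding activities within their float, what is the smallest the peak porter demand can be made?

7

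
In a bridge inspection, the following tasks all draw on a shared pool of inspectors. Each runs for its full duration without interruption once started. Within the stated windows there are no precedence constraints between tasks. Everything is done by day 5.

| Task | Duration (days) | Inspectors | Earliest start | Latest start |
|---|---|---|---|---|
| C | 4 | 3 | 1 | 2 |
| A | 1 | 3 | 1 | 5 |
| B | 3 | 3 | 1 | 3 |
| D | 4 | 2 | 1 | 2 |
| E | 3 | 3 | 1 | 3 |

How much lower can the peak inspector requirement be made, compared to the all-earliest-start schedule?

3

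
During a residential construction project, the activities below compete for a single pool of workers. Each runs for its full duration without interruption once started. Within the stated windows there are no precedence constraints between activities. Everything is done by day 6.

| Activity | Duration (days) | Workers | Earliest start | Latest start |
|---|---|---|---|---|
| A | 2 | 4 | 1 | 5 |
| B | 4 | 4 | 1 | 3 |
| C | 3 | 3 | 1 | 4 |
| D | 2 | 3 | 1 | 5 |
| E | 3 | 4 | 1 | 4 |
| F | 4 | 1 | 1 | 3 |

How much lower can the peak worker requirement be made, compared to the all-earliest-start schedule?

9

Early-start peak: d1:19  d2:19  d3:12  d4:5  d5:0  d6:0 ⇒ 19.
Leveled (A@1, B@3, C@1, D@1, E@4, F@3): d1:10  d2:10  d3:8  d4:9  d5:9  d6:9 ⇒ 10.
Reduction 19 − 10 = 9.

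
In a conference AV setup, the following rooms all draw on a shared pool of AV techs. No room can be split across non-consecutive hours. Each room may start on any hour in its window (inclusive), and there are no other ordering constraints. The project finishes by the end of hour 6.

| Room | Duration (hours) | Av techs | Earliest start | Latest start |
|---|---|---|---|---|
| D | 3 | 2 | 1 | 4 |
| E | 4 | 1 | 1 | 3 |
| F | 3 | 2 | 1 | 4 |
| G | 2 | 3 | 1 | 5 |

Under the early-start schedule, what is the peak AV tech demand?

Early-start schedule: D@1, E@1, F@1, G@1.
Load per hour: hour 1: 8, hour 2: 8, hour 3: 5, hour 4: 1, hour 5: 0, hour 6: 0.
Peak is 8.

8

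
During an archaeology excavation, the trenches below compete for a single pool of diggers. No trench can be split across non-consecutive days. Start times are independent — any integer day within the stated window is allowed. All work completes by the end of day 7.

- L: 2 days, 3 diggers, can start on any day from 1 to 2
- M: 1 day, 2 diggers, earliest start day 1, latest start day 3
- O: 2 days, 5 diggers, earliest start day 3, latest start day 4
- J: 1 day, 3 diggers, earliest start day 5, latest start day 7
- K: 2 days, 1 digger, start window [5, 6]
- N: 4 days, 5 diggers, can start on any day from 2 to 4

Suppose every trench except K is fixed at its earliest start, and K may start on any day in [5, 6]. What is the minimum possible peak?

10

K@5: d1:5  d2:8  d3:10  d4:10  d5:9  d6:1  d7:0 → peak 10
K@6: d1:5  d2:8  d3:10  d4:10  d5:8  d6:1  d7:1 → peak 10
Best is K@5, peak 10.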